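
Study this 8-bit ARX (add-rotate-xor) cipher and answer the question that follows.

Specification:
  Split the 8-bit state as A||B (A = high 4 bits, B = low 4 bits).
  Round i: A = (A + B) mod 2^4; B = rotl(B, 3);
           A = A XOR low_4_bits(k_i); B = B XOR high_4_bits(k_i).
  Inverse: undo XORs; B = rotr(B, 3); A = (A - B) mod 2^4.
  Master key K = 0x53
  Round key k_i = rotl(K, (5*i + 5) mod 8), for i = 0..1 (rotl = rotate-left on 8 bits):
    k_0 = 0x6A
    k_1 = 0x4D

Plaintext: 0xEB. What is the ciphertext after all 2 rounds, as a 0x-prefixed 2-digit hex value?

s_0 = plaintext = 0xEB
s_1 = Round(s_0, k_0) = 0x3B
s_2 = Round(s_1, k_1) = 0x39

0x39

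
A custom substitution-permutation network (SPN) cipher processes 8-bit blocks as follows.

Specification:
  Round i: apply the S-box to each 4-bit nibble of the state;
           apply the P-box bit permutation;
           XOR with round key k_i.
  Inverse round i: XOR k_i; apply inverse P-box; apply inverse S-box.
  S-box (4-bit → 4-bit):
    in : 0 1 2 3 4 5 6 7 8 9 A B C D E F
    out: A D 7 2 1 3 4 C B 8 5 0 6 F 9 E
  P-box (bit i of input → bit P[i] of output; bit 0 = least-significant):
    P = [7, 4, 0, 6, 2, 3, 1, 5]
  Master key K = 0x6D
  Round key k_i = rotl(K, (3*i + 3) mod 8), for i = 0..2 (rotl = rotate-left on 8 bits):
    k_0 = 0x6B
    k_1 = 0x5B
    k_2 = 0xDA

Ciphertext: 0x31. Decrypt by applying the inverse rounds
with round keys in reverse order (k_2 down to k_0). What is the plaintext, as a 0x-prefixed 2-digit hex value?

s_0 = ciphertext = 0x31
s_1 = InvRound(s_0, k_2) = 0xF1
s_2 = InvRound(s_1, k_1) = 0xF4
s_3 = InvRound(s_2, k_0) = 0x22

0x22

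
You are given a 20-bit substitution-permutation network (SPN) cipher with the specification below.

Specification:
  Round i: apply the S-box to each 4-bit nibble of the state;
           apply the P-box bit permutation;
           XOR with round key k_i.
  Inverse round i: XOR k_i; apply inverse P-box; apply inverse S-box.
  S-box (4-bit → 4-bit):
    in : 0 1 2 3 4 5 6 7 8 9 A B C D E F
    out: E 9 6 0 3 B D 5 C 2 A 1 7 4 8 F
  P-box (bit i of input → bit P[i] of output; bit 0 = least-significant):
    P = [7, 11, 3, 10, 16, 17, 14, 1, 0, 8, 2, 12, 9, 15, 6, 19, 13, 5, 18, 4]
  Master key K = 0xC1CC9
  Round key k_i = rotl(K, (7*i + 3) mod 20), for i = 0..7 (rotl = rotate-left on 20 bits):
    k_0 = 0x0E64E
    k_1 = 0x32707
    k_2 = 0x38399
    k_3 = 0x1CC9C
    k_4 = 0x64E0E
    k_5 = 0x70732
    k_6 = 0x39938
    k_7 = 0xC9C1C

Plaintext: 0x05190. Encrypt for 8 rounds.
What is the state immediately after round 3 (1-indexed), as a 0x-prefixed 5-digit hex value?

s_0 = plaintext = 0x05190
s_1 = Round(s_0, k_0) = 0xE7877
s_2 = Round(s_1, k_1) = 0x275DB
s_3 = Round(s_2, k_2) = 0x7D078
s_4 = Round(s_3, k_3) = 0x4B9D0
s_5 = Round(s_4, k_4) = 0x62126
s_6 = Round(s_5, k_5) = 0x1F3EB
s_7 = Round(s_6, k_6) = 0xB3BEA
s_8 = Round(s_7, k_7) = 0xCB01F

0x7D078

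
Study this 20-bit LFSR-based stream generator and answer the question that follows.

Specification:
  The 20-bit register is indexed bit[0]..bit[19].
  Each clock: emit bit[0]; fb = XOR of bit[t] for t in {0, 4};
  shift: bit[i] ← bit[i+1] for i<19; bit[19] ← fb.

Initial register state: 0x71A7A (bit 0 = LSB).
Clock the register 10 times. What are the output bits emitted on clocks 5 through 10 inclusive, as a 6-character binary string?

reg_0 = 0x71A7A
clock 1: out=0, reg = 0xB8D3D
clock 2: out=1, reg = 0x5C69E
clock 3: out=0, reg = 0xAE34F
clock 4: out=1, reg = 0xD71A7
clock 5: out=1, reg = 0xEB8D3
clock 6: out=1, reg = 0x75C69
clock 7: out=1, reg = 0xBAE34
clock 8: out=0, reg = 0xDD71A
clock 9: out=0, reg = 0xEEB8D
clock 10: out=1, reg = 0xF75C6

111001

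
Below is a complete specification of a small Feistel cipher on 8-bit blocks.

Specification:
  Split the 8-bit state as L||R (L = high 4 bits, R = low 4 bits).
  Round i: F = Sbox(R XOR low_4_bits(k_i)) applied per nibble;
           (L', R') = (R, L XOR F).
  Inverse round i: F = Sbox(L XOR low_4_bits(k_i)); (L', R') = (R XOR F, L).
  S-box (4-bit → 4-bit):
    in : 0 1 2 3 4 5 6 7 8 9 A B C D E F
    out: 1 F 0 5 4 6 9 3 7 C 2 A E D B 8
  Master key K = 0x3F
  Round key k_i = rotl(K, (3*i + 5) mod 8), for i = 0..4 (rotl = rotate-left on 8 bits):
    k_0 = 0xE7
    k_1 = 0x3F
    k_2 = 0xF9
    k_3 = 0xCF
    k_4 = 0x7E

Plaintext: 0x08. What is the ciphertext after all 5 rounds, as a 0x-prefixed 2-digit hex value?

s_0 = plaintext = 0x08
s_1 = Round(s_0, k_0) = 0x88
s_2 = Round(s_1, k_1) = 0x8B
s_3 = Round(s_2, k_2) = 0xB8
s_4 = Round(s_3, k_3) = 0x88
s_5 = Round(s_4, k_4) = 0x81

0x81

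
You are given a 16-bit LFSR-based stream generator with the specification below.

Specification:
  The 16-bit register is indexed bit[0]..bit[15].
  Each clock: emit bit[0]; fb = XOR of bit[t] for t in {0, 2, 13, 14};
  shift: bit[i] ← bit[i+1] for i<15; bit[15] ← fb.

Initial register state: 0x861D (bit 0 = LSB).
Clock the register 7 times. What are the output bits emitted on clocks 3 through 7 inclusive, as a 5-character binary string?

reg_0 = 0x861D
clock 1: out=1, reg = 0x430E
clock 2: out=0, reg = 0x2187
clock 3: out=1, reg = 0x90C3
clock 4: out=1, reg = 0xC861
clock 5: out=1, reg = 0x6430
clock 6: out=0, reg = 0x3218
clock 7: out=0, reg = 0x990C

11100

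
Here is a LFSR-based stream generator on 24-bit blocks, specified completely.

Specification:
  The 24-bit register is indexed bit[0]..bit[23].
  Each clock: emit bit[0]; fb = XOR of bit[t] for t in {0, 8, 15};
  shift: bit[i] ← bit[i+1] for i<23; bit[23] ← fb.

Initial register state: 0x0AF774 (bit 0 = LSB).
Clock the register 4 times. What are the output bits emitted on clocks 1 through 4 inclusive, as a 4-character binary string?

reg_0 = 0x0AF774
clock 1: out=0, reg = 0x057BBA
clock 2: out=0, reg = 0x82BDDD
clock 3: out=1, reg = 0xC15EEE
clock 4: out=0, reg = 0x60AF77

0010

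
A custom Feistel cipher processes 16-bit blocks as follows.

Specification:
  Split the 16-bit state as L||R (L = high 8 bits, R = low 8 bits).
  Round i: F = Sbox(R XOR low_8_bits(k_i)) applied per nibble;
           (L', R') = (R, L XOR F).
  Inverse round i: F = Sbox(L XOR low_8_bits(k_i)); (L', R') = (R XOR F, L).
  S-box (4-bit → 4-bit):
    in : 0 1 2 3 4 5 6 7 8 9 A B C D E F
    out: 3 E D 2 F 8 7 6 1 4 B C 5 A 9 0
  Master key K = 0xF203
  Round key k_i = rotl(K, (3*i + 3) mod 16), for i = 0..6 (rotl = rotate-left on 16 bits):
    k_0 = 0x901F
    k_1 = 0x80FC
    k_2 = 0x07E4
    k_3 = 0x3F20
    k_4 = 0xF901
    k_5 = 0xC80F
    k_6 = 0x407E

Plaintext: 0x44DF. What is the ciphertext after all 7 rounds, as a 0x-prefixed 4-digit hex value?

s_0 = plaintext = 0x44DF
s_1 = Round(s_0, k_0) = 0xDF17
s_2 = Round(s_1, k_1) = 0x1743
s_3 = Round(s_2, k_2) = 0x43A1
s_4 = Round(s_3, k_3) = 0xA15D
s_5 = Round(s_4, k_4) = 0x5D24
s_6 = Round(s_5, k_5) = 0x2481
s_7 = Round(s_6, k_6) = 0x8124

0x8124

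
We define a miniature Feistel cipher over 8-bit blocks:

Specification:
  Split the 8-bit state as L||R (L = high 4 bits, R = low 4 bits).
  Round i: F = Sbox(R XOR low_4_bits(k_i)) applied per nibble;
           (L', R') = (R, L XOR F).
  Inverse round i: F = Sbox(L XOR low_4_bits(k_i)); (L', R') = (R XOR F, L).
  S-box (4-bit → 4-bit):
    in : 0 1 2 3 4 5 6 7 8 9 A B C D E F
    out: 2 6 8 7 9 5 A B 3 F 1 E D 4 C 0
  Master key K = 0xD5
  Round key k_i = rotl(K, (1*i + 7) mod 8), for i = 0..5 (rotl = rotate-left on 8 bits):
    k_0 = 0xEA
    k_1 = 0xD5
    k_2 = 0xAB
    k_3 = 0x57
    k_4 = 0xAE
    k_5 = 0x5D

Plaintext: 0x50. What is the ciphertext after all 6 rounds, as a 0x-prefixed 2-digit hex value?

s_0 = plaintext = 0x50
s_1 = Round(s_0, k_0) = 0x04
s_2 = Round(s_1, k_1) = 0x46
s_3 = Round(s_2, k_2) = 0x60
s_4 = Round(s_3, k_3) = 0x0D
s_5 = Round(s_4, k_4) = 0xD7
s_6 = Round(s_5, k_5) = 0x7C

0x7C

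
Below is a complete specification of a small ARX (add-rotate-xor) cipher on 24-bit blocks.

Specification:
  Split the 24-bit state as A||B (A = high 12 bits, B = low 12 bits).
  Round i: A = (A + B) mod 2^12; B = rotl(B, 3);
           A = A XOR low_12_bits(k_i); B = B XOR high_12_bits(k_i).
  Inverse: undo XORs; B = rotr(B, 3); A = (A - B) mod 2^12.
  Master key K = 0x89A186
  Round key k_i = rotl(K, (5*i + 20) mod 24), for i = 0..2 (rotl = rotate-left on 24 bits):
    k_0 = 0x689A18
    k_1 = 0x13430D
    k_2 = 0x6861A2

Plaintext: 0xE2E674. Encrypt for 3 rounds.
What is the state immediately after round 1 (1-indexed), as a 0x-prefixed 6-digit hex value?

0xEBA52A

s_0 = plaintext = 0xE2E674
s_1 = Round(s_0, k_0) = 0xEBA52A
s_2 = Round(s_1, k_1) = 0x0E9866
s_3 = Round(s_2, k_2) = 0x8ED5B2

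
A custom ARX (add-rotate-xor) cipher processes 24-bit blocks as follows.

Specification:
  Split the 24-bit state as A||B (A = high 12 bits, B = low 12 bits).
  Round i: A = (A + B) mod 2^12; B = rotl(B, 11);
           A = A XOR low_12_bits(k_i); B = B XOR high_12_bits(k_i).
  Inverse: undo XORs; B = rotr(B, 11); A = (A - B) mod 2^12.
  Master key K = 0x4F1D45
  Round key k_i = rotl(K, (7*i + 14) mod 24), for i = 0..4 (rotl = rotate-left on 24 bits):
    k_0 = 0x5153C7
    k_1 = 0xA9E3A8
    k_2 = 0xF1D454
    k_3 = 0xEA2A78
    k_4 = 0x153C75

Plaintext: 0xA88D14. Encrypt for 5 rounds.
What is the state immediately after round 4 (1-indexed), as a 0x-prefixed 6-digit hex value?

s_0 = plaintext = 0xA88D14
s_1 = Round(s_0, k_0) = 0x45B39F
s_2 = Round(s_1, k_1) = 0x452351
s_3 = Round(s_2, k_2) = 0x3F76B5
s_4 = Round(s_3, k_3) = 0x0D45F8
s_5 = Round(s_4, k_4) = 0xAB93AF

0x0D45F8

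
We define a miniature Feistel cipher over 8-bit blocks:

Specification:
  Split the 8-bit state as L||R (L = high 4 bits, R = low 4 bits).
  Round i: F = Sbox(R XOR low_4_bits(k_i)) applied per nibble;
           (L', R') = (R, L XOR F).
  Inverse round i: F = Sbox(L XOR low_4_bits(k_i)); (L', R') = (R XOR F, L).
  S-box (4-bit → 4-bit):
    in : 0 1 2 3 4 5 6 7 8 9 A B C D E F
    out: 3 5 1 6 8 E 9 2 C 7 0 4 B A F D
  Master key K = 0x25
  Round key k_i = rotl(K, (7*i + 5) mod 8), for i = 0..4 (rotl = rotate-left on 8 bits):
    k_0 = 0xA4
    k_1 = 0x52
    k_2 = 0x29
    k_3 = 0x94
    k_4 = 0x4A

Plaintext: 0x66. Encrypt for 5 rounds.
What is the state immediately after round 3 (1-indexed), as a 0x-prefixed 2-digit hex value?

0x82

s_0 = plaintext = 0x66
s_1 = Round(s_0, k_0) = 0x67
s_2 = Round(s_1, k_1) = 0x78
s_3 = Round(s_2, k_2) = 0x82
s_4 = Round(s_3, k_3) = 0x21
s_5 = Round(s_4, k_4) = 0x16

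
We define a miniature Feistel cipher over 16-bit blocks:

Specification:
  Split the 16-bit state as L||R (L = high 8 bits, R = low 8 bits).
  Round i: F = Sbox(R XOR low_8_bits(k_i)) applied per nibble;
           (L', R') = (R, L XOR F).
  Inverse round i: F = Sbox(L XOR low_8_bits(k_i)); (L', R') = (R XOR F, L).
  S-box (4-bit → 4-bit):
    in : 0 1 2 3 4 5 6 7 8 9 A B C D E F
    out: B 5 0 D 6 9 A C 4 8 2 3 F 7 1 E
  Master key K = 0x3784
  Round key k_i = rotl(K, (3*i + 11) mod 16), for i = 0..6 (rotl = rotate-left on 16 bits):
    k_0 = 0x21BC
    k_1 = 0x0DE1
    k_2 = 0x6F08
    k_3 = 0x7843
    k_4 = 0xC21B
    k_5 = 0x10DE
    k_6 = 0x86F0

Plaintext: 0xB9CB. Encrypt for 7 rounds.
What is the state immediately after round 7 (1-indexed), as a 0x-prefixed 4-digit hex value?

s_0 = plaintext = 0xB9CB
s_1 = Round(s_0, k_0) = 0xCB75
s_2 = Round(s_1, k_1) = 0x754D
s_3 = Round(s_2, k_2) = 0x4D1C
s_4 = Round(s_3, k_3) = 0x1CD3
s_5 = Round(s_4, k_4) = 0xD3E8
s_6 = Round(s_5, k_5) = 0xE809
s_7 = Round(s_6, k_6) = 0x0900

0x0900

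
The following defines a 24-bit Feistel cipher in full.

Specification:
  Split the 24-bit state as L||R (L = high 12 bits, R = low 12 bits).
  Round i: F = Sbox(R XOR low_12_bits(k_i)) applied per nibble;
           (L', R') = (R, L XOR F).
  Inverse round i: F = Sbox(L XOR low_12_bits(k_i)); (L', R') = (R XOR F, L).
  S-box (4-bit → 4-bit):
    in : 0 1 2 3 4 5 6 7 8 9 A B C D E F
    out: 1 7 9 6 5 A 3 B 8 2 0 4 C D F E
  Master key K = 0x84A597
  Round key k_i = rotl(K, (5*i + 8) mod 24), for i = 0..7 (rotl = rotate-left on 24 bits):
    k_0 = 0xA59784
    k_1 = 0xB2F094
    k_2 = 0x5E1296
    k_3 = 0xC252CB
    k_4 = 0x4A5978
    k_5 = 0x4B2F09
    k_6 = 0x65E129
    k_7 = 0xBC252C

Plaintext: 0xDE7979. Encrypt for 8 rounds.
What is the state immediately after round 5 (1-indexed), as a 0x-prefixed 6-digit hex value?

s_0 = plaintext = 0xDE7979
s_1 = Round(s_0, k_0) = 0x97920A
s_2 = Round(s_1, k_1) = 0x20A056
s_3 = Round(s_2, k_2) = 0x056BCB
s_4 = Round(s_3, k_3) = 0xBCB247
s_5 = Round(s_4, k_4) = 0x247FA5
s_6 = Round(s_5, k_5) = 0xFA534B
s_7 = Round(s_6, k_6) = 0x34B69C
s_8 = Round(s_7, k_7) = 0x69C50A

0x247FA5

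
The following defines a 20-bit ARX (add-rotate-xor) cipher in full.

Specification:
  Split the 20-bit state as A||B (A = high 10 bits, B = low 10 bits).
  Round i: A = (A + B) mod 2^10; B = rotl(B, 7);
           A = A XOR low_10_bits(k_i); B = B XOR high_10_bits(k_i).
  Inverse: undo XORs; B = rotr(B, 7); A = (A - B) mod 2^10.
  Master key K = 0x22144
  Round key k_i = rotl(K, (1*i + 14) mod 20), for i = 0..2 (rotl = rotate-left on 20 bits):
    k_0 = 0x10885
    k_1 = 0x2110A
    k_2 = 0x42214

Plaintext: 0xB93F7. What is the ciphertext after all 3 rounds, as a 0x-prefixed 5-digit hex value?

s_0 = plaintext = 0xB93F7
s_1 = Round(s_0, k_0) = 0x97BBC
s_2 = Round(s_1, k_1) = 0xC42F3
s_3 = Round(s_2, k_2) = 0x05CD6

0x05CD6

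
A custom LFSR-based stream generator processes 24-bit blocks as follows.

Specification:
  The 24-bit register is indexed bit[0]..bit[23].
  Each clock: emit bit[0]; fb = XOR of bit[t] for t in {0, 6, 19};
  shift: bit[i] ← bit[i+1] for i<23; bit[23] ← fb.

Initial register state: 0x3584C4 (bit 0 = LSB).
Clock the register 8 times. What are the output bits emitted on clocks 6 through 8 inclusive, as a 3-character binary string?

011

reg_0 = 0x3584C4
clock 1: out=0, reg = 0x9AC262
clock 2: out=0, reg = 0x4D6131
clock 3: out=1, reg = 0x26B098
clock 4: out=0, reg = 0x13584C
clock 5: out=0, reg = 0x89AC26
clock 6: out=0, reg = 0xC4D613
clock 7: out=1, reg = 0xE26B09
clock 8: out=1, reg = 0xF13584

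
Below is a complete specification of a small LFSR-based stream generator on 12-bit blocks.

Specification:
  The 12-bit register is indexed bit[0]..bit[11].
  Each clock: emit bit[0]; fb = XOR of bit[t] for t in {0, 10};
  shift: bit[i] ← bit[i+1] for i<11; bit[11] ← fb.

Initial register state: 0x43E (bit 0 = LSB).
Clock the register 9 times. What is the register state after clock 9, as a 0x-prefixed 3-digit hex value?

reg_0 = 0x43E
clock 1: out=0, reg = 0xA1F
clock 2: out=1, reg = 0xD0F
clock 3: out=1, reg = 0x687
clock 4: out=1, reg = 0x343
clock 5: out=1, reg = 0x9A1
clock 6: out=1, reg = 0xCD0
clock 7: out=0, reg = 0xE68
clock 8: out=0, reg = 0xF34
clock 9: out=0, reg = 0xF9A

0xF9A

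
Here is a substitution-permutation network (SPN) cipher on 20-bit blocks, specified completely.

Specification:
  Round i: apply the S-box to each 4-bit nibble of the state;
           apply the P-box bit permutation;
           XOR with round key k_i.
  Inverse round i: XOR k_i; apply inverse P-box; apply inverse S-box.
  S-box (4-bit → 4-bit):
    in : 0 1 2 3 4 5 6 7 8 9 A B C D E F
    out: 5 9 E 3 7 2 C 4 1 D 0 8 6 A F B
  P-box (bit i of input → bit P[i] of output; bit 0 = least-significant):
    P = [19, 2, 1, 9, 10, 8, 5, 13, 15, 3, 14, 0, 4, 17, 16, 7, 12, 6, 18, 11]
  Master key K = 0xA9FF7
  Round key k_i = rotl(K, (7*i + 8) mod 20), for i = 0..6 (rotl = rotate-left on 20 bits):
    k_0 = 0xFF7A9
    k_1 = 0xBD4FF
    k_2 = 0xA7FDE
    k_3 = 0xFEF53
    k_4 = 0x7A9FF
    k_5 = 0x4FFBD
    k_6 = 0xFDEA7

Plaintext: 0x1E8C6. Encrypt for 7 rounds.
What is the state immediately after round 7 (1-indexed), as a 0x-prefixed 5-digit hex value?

0x60B01

s_0 = plaintext = 0x1E8C6
s_1 = Round(s_0, k_0) = 0xC6C1B
s_2 = Round(s_1, k_1) = 0xEB237
s_3 = Round(s_2, k_2) = 0xE2215
s_4 = Round(s_3, k_3) = 0x8939E
s_5 = Round(s_4, k_4) = 0xE1F41
s_6 = Round(s_5, k_5) = 0x86044
s_7 = Round(s_6, k_6) = 0x60B01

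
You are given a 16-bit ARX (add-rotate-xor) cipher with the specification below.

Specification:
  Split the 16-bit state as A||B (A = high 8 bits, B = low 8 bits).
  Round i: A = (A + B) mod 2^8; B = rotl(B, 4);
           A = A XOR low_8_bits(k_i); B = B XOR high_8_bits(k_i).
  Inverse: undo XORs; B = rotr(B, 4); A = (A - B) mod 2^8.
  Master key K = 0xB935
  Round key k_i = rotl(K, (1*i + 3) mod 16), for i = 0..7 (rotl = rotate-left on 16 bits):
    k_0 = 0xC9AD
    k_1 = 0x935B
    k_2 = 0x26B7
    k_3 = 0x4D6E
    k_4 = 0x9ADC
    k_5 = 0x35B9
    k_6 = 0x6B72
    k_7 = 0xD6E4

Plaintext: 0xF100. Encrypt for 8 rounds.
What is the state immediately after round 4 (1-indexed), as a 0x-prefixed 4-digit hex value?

0x7E20

s_0 = plaintext = 0xF100
s_1 = Round(s_0, k_0) = 0x5CC9
s_2 = Round(s_1, k_1) = 0x7E0F
s_3 = Round(s_2, k_2) = 0x3AD6
s_4 = Round(s_3, k_3) = 0x7E20
s_5 = Round(s_4, k_4) = 0x4298
s_6 = Round(s_5, k_5) = 0x63BC
s_7 = Round(s_6, k_6) = 0x6DA0
s_8 = Round(s_7, k_7) = 0xE9DC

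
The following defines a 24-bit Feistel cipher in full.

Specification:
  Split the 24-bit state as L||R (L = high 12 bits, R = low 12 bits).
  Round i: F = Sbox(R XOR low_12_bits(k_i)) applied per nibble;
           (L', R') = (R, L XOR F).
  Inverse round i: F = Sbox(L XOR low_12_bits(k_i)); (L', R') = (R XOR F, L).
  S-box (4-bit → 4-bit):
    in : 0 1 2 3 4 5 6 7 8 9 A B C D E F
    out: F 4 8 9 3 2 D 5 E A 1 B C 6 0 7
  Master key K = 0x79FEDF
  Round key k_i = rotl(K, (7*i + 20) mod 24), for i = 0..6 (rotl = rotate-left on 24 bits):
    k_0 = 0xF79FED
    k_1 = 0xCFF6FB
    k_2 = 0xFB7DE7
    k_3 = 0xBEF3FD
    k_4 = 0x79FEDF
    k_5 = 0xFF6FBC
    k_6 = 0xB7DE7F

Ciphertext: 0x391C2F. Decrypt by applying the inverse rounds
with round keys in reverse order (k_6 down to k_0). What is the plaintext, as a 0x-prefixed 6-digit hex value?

0xA4C482

s_0 = ciphertext = 0x391C2F
s_1 = InvRound(s_0, k_6) = 0xA2F391
s_2 = InvRound(s_1, k_5) = 0x138A2F
s_3 = InvRound(s_2, k_4) = 0xD2A138
s_4 = InvRound(s_3, k_3) = 0x15DD2A
s_5 = InvRound(s_4, k_2) = 0x19B15D
s_6 = InvRound(s_5, k_1) = 0x48219B
s_7 = InvRound(s_6, k_0) = 0xA4C482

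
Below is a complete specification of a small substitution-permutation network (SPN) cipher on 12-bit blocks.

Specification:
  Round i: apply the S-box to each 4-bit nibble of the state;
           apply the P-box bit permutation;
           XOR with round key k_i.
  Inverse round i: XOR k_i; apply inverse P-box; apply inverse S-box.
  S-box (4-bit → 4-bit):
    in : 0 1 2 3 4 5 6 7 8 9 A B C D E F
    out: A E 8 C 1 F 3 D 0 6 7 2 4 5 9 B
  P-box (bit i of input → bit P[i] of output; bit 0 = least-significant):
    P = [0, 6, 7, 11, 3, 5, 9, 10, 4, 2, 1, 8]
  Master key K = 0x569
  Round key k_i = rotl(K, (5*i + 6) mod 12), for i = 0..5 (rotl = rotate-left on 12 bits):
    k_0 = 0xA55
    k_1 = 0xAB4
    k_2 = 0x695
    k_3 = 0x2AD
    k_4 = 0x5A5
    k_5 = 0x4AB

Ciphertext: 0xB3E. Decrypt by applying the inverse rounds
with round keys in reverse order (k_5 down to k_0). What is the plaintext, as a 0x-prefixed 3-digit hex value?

s_0 = ciphertext = 0xB3E
s_1 = InvRound(s_0, k_5) = 0xF37
s_2 = InvRound(s_1, k_4) = 0xDC3
s_3 = InvRound(s_2, k_3) = 0x150
s_4 = InvRound(s_3, k_2) = 0x03A
s_5 = InvRound(s_4, k_1) = 0x9D3
s_6 = InvRound(s_5, k_0) = 0x1CC

0x1CC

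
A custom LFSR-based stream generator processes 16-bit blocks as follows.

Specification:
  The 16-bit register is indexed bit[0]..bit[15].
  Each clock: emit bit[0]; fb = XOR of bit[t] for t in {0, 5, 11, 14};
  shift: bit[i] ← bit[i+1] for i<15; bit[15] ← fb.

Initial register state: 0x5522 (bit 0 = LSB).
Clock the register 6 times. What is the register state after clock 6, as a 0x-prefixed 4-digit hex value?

reg_0 = 0x5522
clock 1: out=0, reg = 0x2A91
clock 2: out=1, reg = 0x1548
clock 3: out=0, reg = 0x0AA4
clock 4: out=0, reg = 0x0552
clock 5: out=0, reg = 0x02A9
clock 6: out=1, reg = 0x0154

0x0154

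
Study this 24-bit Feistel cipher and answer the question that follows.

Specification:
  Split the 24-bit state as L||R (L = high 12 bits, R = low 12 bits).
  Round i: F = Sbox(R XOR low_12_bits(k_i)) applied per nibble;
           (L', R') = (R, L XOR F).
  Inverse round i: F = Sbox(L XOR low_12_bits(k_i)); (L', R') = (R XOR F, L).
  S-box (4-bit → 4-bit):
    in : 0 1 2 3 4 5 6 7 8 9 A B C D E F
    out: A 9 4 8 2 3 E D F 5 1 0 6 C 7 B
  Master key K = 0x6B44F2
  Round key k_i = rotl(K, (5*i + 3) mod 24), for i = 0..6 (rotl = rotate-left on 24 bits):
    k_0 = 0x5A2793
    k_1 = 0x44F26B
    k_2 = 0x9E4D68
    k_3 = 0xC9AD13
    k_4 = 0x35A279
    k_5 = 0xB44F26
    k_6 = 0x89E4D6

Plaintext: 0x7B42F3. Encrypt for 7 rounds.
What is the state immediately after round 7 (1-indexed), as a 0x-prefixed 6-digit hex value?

0xC440F9

s_0 = plaintext = 0x7B42F3
s_1 = Round(s_0, k_0) = 0x2F345E
s_2 = Round(s_1, k_1) = 0x45EC70
s_3 = Round(s_2, k_2) = 0xC70DC1
s_4 = Round(s_3, k_3) = 0xDC16B4
s_5 = Round(s_4, k_4) = 0x6B4FAD
s_6 = Round(s_5, k_5) = 0xFADC44
s_7 = Round(s_6, k_6) = 0xC440F9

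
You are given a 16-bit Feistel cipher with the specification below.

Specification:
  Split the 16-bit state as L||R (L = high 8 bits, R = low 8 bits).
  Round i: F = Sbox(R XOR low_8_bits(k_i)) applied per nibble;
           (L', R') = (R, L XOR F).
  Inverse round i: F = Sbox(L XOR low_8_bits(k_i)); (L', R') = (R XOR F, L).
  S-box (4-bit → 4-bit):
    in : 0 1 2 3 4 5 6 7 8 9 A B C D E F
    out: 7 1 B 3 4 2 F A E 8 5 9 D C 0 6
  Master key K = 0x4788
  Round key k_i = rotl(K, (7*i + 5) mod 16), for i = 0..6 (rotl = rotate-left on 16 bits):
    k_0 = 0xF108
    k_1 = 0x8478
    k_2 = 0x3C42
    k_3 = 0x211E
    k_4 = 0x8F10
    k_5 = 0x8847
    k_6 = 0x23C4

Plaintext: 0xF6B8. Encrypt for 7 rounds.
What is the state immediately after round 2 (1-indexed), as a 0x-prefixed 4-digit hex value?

0x61A0

s_0 = plaintext = 0xF6B8
s_1 = Round(s_0, k_0) = 0xB861
s_2 = Round(s_1, k_1) = 0x61A0
s_3 = Round(s_2, k_2) = 0xA06A
s_4 = Round(s_3, k_3) = 0x6A04
s_5 = Round(s_4, k_4) = 0x047E
s_6 = Round(s_5, k_5) = 0x7E3C
s_7 = Round(s_6, k_6) = 0x3C10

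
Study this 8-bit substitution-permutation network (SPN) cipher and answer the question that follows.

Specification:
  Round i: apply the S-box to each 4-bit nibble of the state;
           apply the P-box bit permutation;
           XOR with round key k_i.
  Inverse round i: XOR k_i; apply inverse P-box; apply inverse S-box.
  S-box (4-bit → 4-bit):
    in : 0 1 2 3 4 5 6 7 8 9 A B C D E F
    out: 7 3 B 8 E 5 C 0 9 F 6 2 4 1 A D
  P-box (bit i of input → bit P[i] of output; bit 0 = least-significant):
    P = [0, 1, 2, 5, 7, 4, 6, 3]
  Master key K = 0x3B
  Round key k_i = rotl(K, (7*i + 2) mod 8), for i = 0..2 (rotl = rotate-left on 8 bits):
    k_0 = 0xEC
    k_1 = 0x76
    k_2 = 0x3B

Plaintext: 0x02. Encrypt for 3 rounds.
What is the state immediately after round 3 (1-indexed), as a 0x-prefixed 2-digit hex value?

s_0 = plaintext = 0x02
s_1 = Round(s_0, k_0) = 0x1F
s_2 = Round(s_1, k_1) = 0xC3
s_3 = Round(s_2, k_2) = 0x5B

0x5B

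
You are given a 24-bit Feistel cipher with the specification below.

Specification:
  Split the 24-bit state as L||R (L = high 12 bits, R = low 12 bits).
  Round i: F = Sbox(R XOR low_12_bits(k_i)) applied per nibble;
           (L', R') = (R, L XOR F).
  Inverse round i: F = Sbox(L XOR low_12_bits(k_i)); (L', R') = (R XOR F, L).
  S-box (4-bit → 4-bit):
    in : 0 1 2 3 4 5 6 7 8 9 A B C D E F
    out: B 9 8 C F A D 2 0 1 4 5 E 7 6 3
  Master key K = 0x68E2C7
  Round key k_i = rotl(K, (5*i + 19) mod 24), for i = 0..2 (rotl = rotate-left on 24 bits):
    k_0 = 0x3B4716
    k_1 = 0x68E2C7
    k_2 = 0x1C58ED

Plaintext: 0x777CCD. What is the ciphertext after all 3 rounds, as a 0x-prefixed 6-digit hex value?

0x7271E6

s_0 = plaintext = 0x777CCD
s_1 = Round(s_0, k_0) = 0xCCD202
s_2 = Round(s_1, k_1) = 0x202727
s_3 = Round(s_2, k_2) = 0x7271E6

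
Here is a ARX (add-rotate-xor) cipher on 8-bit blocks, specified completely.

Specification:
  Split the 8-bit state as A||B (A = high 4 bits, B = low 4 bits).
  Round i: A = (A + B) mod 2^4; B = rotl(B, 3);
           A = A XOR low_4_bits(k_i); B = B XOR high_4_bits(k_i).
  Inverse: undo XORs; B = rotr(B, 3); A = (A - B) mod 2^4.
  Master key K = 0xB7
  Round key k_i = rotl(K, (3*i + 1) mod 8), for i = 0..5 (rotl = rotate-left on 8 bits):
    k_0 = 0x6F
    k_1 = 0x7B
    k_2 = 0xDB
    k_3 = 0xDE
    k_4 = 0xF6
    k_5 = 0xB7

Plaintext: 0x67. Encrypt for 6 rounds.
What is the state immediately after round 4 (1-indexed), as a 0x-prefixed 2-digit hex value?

s_0 = plaintext = 0x67
s_1 = Round(s_0, k_0) = 0x2D
s_2 = Round(s_1, k_1) = 0x49
s_3 = Round(s_2, k_2) = 0x61
s_4 = Round(s_3, k_3) = 0x95
s_5 = Round(s_4, k_4) = 0x85
s_6 = Round(s_5, k_5) = 0xA1

0x95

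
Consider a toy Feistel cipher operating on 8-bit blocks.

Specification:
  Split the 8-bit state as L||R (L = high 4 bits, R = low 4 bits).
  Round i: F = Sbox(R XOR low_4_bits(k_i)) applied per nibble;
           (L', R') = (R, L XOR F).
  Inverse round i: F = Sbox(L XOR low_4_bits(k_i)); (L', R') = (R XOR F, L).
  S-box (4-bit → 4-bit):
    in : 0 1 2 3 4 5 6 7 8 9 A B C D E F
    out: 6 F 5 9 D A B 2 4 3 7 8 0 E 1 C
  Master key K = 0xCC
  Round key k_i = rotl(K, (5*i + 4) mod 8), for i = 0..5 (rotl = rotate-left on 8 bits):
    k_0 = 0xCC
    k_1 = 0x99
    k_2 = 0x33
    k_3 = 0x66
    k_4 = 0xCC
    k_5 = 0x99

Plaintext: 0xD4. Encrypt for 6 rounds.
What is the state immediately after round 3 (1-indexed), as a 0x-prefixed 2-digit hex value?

s_0 = plaintext = 0xD4
s_1 = Round(s_0, k_0) = 0x49
s_2 = Round(s_1, k_1) = 0x92
s_3 = Round(s_2, k_2) = 0x26
s_4 = Round(s_3, k_3) = 0x64
s_5 = Round(s_4, k_4) = 0x42
s_6 = Round(s_5, k_5) = 0x2C

0x26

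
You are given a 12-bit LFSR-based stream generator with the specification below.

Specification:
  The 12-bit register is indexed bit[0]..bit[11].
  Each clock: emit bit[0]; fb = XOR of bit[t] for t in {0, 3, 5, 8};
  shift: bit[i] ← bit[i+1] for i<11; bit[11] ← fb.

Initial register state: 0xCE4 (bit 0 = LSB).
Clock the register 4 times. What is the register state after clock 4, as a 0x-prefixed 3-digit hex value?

0x3CE

reg_0 = 0xCE4
clock 1: out=0, reg = 0xE72
clock 2: out=0, reg = 0xF39
clock 3: out=1, reg = 0x79C
clock 4: out=0, reg = 0x3CE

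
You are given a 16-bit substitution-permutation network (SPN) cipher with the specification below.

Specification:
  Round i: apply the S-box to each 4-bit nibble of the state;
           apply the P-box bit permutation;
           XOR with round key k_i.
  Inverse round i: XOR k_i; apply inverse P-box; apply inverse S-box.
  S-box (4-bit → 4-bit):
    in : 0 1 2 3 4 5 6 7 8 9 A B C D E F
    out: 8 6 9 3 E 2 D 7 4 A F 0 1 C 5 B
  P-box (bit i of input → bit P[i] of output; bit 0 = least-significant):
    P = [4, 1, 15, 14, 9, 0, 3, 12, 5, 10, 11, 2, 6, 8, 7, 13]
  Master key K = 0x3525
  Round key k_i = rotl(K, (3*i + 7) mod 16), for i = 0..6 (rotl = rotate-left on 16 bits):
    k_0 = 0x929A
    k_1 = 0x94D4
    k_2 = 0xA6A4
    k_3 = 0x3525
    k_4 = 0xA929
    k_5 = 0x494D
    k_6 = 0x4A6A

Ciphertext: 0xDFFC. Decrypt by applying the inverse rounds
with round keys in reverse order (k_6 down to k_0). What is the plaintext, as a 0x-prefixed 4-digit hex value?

0x3572

s_0 = ciphertext = 0xDFFC
s_1 = InvRound(s_0, k_6) = 0x1907
s_2 = InvRound(s_1, k_5) = 0xCBD9
s_3 = InvRound(s_2, k_4) = 0x6CC2
s_4 = InvRound(s_3, k_3) = 0x7699
s_5 = InvRound(s_4, k_2) = 0xB246
s_6 = InvRound(s_5, k_1) = 0xD5C3
s_7 = InvRound(s_6, k_0) = 0x3572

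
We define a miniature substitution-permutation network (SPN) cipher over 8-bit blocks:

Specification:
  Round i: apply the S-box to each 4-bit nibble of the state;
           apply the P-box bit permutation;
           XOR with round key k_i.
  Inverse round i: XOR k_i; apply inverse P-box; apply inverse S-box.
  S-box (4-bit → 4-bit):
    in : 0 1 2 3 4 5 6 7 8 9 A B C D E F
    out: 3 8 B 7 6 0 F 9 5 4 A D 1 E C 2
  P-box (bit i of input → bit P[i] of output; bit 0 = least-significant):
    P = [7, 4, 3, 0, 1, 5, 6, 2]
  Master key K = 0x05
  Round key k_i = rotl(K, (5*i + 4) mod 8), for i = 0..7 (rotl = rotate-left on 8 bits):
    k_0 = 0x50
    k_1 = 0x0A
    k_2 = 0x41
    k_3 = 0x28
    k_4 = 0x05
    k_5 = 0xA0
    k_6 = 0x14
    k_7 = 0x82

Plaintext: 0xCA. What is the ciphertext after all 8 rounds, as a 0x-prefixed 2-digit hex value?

s_0 = plaintext = 0xCA
s_1 = Round(s_0, k_0) = 0x43
s_2 = Round(s_1, k_1) = 0xF2
s_3 = Round(s_2, k_2) = 0xF0
s_4 = Round(s_3, k_3) = 0x98
s_5 = Round(s_4, k_4) = 0xCD
s_6 = Round(s_5, k_5) = 0xBB
s_7 = Round(s_6, k_6) = 0xDB
s_8 = Round(s_7, k_7) = 0x6F

0x6F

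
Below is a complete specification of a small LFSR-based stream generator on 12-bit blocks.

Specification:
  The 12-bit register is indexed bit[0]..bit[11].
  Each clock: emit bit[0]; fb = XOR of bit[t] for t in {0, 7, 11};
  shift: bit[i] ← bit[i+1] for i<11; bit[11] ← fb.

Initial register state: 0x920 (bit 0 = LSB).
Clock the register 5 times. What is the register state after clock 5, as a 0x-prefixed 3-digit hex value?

reg_0 = 0x920
clock 1: out=0, reg = 0xC90
clock 2: out=0, reg = 0x648
clock 3: out=0, reg = 0x324
clock 4: out=0, reg = 0x192
clock 5: out=0, reg = 0x8C9

0x8C9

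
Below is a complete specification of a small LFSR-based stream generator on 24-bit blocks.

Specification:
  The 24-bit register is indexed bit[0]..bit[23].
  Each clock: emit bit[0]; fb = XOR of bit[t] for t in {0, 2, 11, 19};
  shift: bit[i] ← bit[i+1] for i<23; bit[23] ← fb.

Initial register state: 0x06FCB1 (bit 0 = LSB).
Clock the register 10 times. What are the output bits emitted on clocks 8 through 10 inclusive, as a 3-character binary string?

reg_0 = 0x06FCB1
clock 1: out=1, reg = 0x037E58
clock 2: out=0, reg = 0x81BF2C
clock 3: out=0, reg = 0x40DF96
clock 4: out=0, reg = 0x206FCB
clock 5: out=1, reg = 0x1037E5
clock 6: out=1, reg = 0x081BF2
clock 7: out=0, reg = 0x040DF9
clock 8: out=1, reg = 0x0206FC
clock 9: out=0, reg = 0x81037E
clock 10: out=0, reg = 0xC081BF

100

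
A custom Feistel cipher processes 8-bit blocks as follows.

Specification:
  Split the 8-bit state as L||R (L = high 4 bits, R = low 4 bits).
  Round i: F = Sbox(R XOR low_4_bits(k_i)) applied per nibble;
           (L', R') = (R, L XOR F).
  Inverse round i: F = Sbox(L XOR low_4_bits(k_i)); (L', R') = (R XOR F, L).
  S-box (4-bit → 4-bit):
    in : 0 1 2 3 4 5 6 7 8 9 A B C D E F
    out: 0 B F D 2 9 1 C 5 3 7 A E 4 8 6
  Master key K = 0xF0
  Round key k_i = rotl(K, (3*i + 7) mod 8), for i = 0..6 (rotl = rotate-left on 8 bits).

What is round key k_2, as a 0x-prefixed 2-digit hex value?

0x1E

K = 0xF0
k_0 = rotl(K, (3*0+7) mod 8) = rotl(K, 7) = 0x78
k_1 = rotl(K, (3*1+7) mod 8) = rotl(K, 2) = 0xC3
k_2 = rotl(K, (3*2+7) mod 8) = rotl(K, 5) = 0x1E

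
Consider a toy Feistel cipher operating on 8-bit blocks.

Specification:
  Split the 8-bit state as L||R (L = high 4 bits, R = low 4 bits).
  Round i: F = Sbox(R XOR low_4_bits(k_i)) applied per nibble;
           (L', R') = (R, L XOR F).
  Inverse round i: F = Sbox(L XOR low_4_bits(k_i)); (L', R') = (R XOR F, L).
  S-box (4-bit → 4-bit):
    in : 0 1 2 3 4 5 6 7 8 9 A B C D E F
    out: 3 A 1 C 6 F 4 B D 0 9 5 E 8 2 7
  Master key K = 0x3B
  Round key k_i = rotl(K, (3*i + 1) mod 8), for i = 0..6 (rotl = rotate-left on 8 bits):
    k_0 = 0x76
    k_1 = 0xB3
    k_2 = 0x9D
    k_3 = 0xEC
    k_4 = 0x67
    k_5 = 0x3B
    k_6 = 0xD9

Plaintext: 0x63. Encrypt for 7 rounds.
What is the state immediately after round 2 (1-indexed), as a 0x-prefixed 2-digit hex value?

s_0 = plaintext = 0x63
s_1 = Round(s_0, k_0) = 0x39
s_2 = Round(s_1, k_1) = 0x9A
s_3 = Round(s_2, k_2) = 0xA2
s_4 = Round(s_3, k_3) = 0x28
s_5 = Round(s_4, k_4) = 0x85
s_6 = Round(s_5, k_5) = 0x5A
s_7 = Round(s_6, k_6) = 0xA9

0x9A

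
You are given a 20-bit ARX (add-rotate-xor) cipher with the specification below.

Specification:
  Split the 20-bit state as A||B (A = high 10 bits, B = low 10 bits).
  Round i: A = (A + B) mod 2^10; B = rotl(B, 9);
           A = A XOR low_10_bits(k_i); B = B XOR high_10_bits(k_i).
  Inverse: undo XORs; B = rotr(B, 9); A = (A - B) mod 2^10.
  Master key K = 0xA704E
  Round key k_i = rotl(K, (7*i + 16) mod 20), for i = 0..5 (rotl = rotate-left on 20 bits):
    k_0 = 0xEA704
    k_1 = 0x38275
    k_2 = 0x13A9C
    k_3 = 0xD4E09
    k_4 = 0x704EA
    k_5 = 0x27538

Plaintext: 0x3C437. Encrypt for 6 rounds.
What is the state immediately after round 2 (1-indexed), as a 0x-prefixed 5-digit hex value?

0x6AC39

s_0 = plaintext = 0x3C437
s_1 = Round(s_0, k_0) = 0x8B1B2
s_2 = Round(s_1, k_1) = 0x6AC39
s_3 = Round(s_2, k_2) = 0xDE252
s_4 = Round(s_3, k_3) = 0xF0E7A
s_5 = Round(s_4, k_4) = 0xB5CFC
s_6 = Round(s_5, k_5) = 0xBACE3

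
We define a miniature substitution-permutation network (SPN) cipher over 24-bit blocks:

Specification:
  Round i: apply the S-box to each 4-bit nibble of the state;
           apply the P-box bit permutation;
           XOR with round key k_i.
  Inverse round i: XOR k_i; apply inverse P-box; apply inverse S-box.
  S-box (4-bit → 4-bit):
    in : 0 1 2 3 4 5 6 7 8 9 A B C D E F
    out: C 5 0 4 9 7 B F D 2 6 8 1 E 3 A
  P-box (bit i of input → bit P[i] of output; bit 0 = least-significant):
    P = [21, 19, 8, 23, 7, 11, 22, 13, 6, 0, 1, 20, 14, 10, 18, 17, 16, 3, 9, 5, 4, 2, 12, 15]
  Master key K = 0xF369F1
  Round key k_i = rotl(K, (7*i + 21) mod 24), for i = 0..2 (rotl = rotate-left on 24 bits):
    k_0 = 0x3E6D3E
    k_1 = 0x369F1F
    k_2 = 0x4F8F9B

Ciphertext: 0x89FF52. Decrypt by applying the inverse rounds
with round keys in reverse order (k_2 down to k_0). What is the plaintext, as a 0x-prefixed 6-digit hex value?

s_0 = ciphertext = 0x89FF52
s_1 = InvRound(s_0, k_2) = 0x398E8B
s_2 = InvRound(s_1, k_1) = 0x5C02CA
s_3 = InvRound(s_2, k_0) = 0xE06C71

0xE06C71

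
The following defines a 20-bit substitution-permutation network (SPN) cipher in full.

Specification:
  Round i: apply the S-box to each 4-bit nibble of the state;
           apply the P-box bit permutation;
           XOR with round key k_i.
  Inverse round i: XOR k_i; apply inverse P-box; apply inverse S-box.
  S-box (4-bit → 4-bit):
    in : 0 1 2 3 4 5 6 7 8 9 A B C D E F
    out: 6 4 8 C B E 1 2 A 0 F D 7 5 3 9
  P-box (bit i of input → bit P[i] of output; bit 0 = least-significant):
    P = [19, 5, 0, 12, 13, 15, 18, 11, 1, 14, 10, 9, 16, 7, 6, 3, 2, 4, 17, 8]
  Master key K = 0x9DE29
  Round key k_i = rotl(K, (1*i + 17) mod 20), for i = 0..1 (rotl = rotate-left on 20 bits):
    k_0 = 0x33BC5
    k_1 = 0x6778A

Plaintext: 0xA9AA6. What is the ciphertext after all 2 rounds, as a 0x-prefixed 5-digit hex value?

0x105CD

s_0 = plaintext = 0xA9AA6
s_1 = Round(s_0, k_0) = 0xDD4D3
s_2 = Round(s_1, k_1) = 0x105CD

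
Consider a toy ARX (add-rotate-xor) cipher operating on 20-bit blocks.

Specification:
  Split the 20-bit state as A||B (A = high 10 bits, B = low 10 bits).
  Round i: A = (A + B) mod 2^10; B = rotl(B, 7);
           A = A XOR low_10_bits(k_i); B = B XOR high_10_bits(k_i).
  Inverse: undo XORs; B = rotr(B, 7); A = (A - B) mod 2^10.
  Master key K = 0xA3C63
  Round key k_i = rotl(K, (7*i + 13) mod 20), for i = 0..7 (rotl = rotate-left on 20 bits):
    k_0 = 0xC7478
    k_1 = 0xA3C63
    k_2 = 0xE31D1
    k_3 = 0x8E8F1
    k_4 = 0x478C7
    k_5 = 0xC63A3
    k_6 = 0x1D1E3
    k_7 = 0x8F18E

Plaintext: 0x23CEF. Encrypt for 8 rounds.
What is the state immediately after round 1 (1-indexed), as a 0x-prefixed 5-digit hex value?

0x41880

s_0 = plaintext = 0x23CEF
s_1 = Round(s_0, k_0) = 0x41880
s_2 = Round(s_1, k_1) = 0x7969F
s_3 = Round(s_2, k_2) = 0x5545F
s_4 = Round(s_3, k_3) = 0x515B1
s_5 = Round(s_4, k_4) = 0x8C5A8
s_6 = Round(s_5, k_5) = 0x1EB2D
s_7 = Round(s_6, k_6) = 0x91291
s_8 = Round(s_7, k_7) = 0x56EEE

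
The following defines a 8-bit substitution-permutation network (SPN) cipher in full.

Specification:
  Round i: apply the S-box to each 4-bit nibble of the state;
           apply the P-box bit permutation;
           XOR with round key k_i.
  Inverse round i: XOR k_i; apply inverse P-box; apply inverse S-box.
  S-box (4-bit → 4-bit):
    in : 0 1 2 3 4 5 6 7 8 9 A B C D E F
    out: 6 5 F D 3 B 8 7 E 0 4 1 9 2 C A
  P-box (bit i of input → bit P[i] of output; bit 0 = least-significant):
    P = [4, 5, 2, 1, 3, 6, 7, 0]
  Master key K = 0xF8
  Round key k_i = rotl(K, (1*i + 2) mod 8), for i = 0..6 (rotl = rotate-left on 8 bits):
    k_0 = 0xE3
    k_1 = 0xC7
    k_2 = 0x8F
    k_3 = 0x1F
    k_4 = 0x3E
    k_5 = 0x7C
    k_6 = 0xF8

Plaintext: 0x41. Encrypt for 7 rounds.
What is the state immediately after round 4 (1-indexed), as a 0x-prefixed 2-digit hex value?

s_0 = plaintext = 0x41
s_1 = Round(s_0, k_0) = 0xBF
s_2 = Round(s_1, k_1) = 0xED
s_3 = Round(s_2, k_2) = 0x2E
s_4 = Round(s_3, k_3) = 0xD0
s_5 = Round(s_4, k_4) = 0x5A
s_6 = Round(s_5, k_5) = 0x31
s_7 = Round(s_6, k_6) = 0x65

0xD0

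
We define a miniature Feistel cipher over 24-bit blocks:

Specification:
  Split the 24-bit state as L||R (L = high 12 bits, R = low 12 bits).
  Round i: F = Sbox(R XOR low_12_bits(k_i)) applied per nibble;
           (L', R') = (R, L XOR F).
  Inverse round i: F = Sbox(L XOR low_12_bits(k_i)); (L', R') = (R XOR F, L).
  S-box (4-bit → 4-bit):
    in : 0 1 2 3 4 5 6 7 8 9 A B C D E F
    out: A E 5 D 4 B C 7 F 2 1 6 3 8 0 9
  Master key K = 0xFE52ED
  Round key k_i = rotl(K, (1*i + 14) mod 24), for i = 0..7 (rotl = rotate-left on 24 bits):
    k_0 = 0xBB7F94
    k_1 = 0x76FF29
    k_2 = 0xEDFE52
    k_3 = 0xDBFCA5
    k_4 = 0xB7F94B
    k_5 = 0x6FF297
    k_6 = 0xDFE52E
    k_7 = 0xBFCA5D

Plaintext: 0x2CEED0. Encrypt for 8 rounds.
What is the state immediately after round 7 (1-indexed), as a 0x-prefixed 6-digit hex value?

s_0 = plaintext = 0x2CEED0
s_1 = Round(s_0, k_0) = 0xED0C8A
s_2 = Round(s_1, k_1) = 0xC8A3CD
s_3 = Round(s_2, k_2) = 0x3CD4A3
s_4 = Round(s_3, k_3) = 0x4A3C61
s_5 = Round(s_4, k_4) = 0xC61FF2
s_6 = Round(s_5, k_5) = 0xFF24AA
s_7 = Round(s_6, k_6) = 0x4AA106
s_8 = Round(s_7, k_7) = 0x10621C

0x4AA106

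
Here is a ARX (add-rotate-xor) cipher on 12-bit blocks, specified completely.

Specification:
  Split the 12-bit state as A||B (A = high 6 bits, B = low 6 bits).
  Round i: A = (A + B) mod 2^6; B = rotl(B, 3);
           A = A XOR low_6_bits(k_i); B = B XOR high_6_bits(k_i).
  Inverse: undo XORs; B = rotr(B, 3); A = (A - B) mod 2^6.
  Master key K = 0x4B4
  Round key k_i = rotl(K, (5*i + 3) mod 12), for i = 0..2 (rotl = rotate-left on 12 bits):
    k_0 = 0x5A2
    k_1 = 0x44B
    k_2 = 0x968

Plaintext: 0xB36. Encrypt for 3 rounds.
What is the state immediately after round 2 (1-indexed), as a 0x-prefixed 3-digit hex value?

s_0 = plaintext = 0xB36
s_1 = Round(s_0, k_0) = 0x020
s_2 = Round(s_1, k_1) = 0xAD5
s_3 = Round(s_2, k_2) = 0xA0F

0xAD5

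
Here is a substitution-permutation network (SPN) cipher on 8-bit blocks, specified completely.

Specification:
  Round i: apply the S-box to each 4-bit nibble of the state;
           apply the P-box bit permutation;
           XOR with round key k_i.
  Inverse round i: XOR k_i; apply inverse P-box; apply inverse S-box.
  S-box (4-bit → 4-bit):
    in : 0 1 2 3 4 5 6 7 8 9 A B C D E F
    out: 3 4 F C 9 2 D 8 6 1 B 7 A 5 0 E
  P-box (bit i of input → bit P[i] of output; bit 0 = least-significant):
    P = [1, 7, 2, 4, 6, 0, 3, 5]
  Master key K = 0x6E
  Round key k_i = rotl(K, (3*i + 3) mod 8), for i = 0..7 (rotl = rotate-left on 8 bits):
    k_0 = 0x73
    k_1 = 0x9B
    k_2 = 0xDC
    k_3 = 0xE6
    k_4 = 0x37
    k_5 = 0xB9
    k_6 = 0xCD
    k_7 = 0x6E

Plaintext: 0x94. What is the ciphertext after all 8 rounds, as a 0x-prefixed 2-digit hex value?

s_0 = plaintext = 0x94
s_1 = Round(s_0, k_0) = 0x21
s_2 = Round(s_1, k_1) = 0xF6
s_3 = Round(s_2, k_2) = 0xE3
s_4 = Round(s_3, k_3) = 0xF2
s_5 = Round(s_4, k_4) = 0x88
s_6 = Round(s_5, k_5) = 0x34
s_7 = Round(s_6, k_6) = 0xF7
s_8 = Round(s_7, k_7) = 0x57

0x57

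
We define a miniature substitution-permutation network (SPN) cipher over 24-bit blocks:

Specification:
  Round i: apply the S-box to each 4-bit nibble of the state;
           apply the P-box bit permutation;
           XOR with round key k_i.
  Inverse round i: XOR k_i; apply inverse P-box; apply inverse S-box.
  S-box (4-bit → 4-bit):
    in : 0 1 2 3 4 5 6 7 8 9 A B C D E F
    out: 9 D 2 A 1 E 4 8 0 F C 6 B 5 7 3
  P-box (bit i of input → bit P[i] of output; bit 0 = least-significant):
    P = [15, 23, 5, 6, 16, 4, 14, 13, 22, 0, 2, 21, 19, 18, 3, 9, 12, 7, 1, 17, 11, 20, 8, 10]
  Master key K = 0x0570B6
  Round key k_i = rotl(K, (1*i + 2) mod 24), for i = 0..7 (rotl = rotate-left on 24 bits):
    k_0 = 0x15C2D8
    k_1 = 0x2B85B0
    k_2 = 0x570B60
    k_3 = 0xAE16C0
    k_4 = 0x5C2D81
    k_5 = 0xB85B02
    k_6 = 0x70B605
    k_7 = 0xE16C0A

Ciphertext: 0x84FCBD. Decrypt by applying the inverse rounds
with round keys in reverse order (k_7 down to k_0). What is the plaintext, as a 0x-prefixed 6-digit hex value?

s_0 = ciphertext = 0x84FCBD
s_1 = InvRound(s_0, k_7) = 0x8E29FD
s_2 = InvRound(s_1, k_6) = 0x9C9029
s_3 = InvRound(s_2, k_5) = 0xD6536D
s_4 = InvRound(s_3, k_4) = 0x0C16A5
s_5 = InvRound(s_4, k_3) = 0x878585
s_6 = InvRound(s_5, k_2) = 0xC27E89
s_7 = InvRound(s_6, k_1) = 0xD41C9E
s_8 = InvRound(s_7, k_0) = 0x0D7DDC

0x0D7DDC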